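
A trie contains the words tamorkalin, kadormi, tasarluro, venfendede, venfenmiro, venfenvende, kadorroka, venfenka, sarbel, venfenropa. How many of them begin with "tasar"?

1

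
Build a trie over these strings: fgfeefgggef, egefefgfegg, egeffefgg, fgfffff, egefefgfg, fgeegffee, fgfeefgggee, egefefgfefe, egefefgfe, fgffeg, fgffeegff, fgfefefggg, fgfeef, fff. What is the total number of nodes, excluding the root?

For each word, the new-node count is its length minus the longest prefix already in the trie:
  "fgfeefgggef" → 11 new (f, g, f, e, e, f, g, g, g, e, f)
  "egefefgfegg" → 11 new (e, g, e, f, e, f, g, f, e, g, g)
  "egeffefgg" → prefix "egef" already present; 5 new (f, e, f, g, g)
  "fgfffff" → prefix "fgf" already present; 4 new (f, f, f, f)
  "egefefgfg" → prefix "egefefgf" already present; 1 new (g)
  "fgeegffee" → prefix "fg" already present; 7 new (e, e, g, f, f, e, e)
  "fgfeefgggee" → prefix "fgfeefggge" already present; 1 new (e)
  "egefefgfefe" → prefix "egefefgfe" already present; 2 new (f, e)
  "egefefgfe" → prefix "egefefgfe" already present; 0 new (none)
  "fgffeg" → prefix "fgff" already present; 2 new (e, g)
  "fgffeegff" → prefix "fgffe" already present; 4 new (e, g, f, f)
  "fgfefefggg" → prefix "fgfe" already present; 6 new (f, e, f, g, g, g)
  "fgfeef" → prefix "fgfeef" already present; 0 new (none)
  "fff" → prefix "f" already present; 2 new (f, f)
Total nodes = 11 + 11 + 5 + 4 + 1 + 7 + 1 + 2 + 0 + 2 + 4 + 6 + 0 + 2 = 56

56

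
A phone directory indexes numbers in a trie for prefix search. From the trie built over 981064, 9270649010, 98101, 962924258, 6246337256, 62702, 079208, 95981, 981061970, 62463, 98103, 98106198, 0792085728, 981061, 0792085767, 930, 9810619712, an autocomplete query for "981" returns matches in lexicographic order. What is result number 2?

DFS of the "981" subtree visits, in order: "98101", "98103", "981061", "981061970", "9810619712", "98106198", "981064"
Position 2: 98103

98103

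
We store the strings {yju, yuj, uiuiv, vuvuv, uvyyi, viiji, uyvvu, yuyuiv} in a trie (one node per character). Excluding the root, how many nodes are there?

31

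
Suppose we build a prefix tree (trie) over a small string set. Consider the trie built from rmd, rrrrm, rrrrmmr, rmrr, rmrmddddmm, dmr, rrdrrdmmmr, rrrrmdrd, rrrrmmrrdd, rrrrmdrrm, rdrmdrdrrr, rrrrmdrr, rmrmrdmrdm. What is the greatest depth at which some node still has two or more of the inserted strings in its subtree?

Equivalently: take the maximum, over all pairs, of their longest common prefix length.
e.g. "rrrrmdrr" and "rrrrmdrrm" share the prefix "rrrrmdrr" of length 8; no pair shares a longer one.
Longest shared-prefix length: 8

8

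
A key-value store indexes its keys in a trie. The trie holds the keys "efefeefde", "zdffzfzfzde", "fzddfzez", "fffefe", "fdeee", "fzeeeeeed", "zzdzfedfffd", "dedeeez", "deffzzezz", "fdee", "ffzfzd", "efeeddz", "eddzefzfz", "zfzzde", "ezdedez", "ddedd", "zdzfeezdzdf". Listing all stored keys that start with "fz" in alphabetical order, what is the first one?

DFS of the "fz" subtree visits, in order: "fzddfzez", "fzeeeeeed"
The 1st is fzddfzez.

fzddfzez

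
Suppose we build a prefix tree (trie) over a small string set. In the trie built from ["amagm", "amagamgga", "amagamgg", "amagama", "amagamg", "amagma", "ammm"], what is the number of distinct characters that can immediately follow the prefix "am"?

Walk "am" from the root, arriving at one node.
Characters that immediately follow "am" among the stored strings: {a, m}.
That node has 2 child edges.

2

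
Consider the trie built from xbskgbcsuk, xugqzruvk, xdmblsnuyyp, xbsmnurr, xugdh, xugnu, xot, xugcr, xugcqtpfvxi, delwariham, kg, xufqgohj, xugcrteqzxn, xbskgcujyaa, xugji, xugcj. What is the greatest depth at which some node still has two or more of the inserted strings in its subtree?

Equivalently: take the maximum, over all pairs, of their longest common prefix length.
e.g. "xbskgbcsuk" and "xbskgcujyaa" share the prefix "xbskg" of length 5; no pair shares a longer one.
Longest shared-prefix length: 5

5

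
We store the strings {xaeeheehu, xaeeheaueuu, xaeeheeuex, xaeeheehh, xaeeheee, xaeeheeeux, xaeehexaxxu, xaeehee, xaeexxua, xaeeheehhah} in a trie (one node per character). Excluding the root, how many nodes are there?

32

Trie structure (* marks end of a word):
(root)
└─ x
   └─ a
      └─ e
         └─ e
            ├─ h
            │  └─ e
            │     ├─ a
            │     │  └─ u
            │     │     └─ e
            │     │        └─ u
            │     │           └─ u *
            │     ├─ e *
            │     │  ├─ e *
            │     │  │  └─ u
            │     │  │     └─ x *
            │     │  ├─ h
            │     │  │  ├─ h *
            │     │  │  │  └─ a
            │     │  │  │     └─ h *
            │     │  │  └─ u *
            │     │  └─ u
            │     │     └─ e
            │     │        └─ x *
            │     └─ x
            │        └─ a
            │           └─ x
            │              └─ x
            │                 └─ u *
            └─ x
               └─ x
                  └─ u
                     └─ a *
Counting every labelled node above: 32.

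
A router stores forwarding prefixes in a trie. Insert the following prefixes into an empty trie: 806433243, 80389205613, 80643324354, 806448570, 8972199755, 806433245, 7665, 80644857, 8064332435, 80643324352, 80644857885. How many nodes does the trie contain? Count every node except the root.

43

Trace insertions, counting only characters that open a new branch:
  "806433243" → 9 new (8, 0, 6, 4, 3, 3, 2, 4, 3)
  "80389205613" → prefix "80" already present; 9 new (3, 8, 9, 2, 0, 5, 6, 1, 3)
  "80643324354" → prefix "806433243" already present; 2 new (5, 4)
  "806448570" → prefix "8064" already present; 5 new (4, 8, 5, 7, 0)
  "8972199755" → prefix "8" already present; 9 new (9, 7, 2, 1, 9, 9, 7, 5, 5)
  "806433245" → prefix "80643324" already present; 1 new (5)
  "7665" → 4 new (7, 6, 6, 5)
  "80644857" → prefix "80644857" already present; 0 new (none)
  "8064332435" → prefix "8064332435" already present; 0 new (none)
  "80643324352" → prefix "8064332435" already present; 1 new (2)
  "80644857885" → prefix "80644857" already present; 3 new (8, 8, 5)
Total nodes = 9 + 9 + 2 + 5 + 9 + 1 + 4 + 0 + 0 + 1 + 3 = 43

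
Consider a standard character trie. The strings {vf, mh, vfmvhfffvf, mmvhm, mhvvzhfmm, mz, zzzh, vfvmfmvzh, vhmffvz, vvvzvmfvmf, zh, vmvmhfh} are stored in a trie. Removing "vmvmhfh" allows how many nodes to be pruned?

6

Walk "vmvmhfh" from the leaf back toward the root, removing each node that no remaining word uses.
The suffix "mvmhfh" (6 nodes) is used only by "vmvmhfh"; the node for "v" still has the child "f", so pruning stops there.
Nodes removed: 6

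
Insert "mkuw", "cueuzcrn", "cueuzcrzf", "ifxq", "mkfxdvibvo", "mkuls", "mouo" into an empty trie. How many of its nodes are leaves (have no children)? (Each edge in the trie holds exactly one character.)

7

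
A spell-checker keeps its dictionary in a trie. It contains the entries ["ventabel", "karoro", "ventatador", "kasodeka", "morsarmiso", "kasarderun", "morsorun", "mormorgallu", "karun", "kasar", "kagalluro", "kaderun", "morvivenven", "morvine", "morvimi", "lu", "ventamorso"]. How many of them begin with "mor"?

6

Walk to "mor"; the words in its subtree are exactly those with that prefix.
Matches: "mormorgallu", "morsarmiso", "morsorun", "morvimi", "morvine", "morvivenven"
Count: 6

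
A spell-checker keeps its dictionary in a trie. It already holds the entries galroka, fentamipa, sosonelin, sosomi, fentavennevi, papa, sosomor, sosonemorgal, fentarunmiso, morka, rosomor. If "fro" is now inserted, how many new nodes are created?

2

"f" is already a path in the trie; the remaining "ro" must be added.
Each of the 2 remaining characters creates one node.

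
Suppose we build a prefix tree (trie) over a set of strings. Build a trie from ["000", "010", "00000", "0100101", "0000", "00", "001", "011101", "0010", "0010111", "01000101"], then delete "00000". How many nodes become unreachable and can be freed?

Walk "00000" from the leaf back toward the root, removing each node that no remaining word uses.
The suffix "0" (1 node) is used only by "00000"; "0000" is itself a stored word, so pruning stops there.
Nodes removed: 1

1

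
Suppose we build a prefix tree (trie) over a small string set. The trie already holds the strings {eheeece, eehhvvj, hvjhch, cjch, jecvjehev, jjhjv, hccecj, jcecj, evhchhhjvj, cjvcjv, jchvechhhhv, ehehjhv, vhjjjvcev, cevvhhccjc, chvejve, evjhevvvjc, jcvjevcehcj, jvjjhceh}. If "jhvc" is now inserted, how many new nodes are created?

3

"j" is already a path in the trie; the remaining "hvc" must be added.
New nodes needed: |"jhvc"| − 1 = 4 − 1 = 3.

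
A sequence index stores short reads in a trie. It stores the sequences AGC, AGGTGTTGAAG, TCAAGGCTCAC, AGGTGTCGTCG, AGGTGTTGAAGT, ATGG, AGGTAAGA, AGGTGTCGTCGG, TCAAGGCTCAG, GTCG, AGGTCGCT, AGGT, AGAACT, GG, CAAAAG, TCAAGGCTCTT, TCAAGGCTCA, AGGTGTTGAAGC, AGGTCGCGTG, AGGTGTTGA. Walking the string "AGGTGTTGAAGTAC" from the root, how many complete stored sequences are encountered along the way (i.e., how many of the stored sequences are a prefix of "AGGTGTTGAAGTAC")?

4

Check each prefix of "AGGTGTTGAAGTAC" against the stored set — each match is an end-marker on the path.
Prefixes of the query that are stored words: "AGGT", "AGGTGTTGA", "AGGTGTTGAAG", "AGGTGTTGAAGT"
Count: 4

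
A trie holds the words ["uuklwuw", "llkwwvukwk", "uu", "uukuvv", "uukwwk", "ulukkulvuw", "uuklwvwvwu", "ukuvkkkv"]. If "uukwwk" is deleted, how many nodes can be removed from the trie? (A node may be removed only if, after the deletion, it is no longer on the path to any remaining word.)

After clearing the end-marker at "uukwwk", prune upward until reaching a node still needed by another word.
The suffix "wwk" (3 nodes) is used only by "uukwwk"; the node for "uuk" still has the child "l", so pruning stops there.
Nodes removed: 3

3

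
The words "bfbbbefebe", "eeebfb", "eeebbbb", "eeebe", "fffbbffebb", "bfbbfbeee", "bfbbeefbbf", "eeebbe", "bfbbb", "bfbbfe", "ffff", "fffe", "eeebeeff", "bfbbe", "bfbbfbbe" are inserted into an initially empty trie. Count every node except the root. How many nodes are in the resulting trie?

50

Trace insertions, counting only characters that open a new branch:
  "bfbbbefebe" → 10 new (b, f, b, b, b, e, f, e, b, e)
  "eeebfb" → 6 new (e, e, e, b, f, b)
  "eeebbbb" → prefix "eeeb" already present; 3 new (b, b, b)
  "eeebe" → prefix "eeeb" already present; 1 new (e)
  "fffbbffebb" → 10 new (f, f, f, b, b, f, f, e, b, b)
  "bfbbfbeee" → prefix "bfbb" already present; 5 new (f, b, e, e, e)
  "bfbbeefbbf" → prefix "bfbb" already present; 6 new (e, e, f, b, b, f)
  "eeebbe" → prefix "eeebb" already present; 1 new (e)
  "bfbbb" → prefix "bfbbb" already present; 0 new (none)
  "bfbbfe" → prefix "bfbbf" already present; 1 new (e)
  "ffff" → prefix "fff" already present; 1 new (f)
  "fffe" → prefix "fff" already present; 1 new (e)
  "eeebeeff" → prefix "eeebe" already present; 3 new (e, f, f)
  "bfbbe" → prefix "bfbbe" already present; 0 new (none)
  "bfbbfbbe" → prefix "bfbbfb" already present; 2 new (b, e)
Total nodes = 10 + 6 + 3 + 1 + 10 + 5 + 6 + 1 + 0 + 1 + 1 + 1 + 3 + 0 + 2 = 50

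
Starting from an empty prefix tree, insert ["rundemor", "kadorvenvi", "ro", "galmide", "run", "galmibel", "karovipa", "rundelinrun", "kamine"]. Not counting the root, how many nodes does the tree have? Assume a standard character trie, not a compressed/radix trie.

For each word, the new-node count is its length minus the longest prefix already in the trie:
  "rundemor" → 8 new (r, u, n, d, e, m, o, r)
  "kadorvenvi" → 10 new (k, a, d, o, r, v, e, n, v, i)
  "ro" → prefix "r" already present; 1 new (o)
  "galmide" → 7 new (g, a, l, m, i, d, e)
  "run" → prefix "run" already present; 0 new (none)
  "galmibel" → prefix "galmi" already present; 3 new (b, e, l)
  "karovipa" → prefix "ka" already present; 6 new (r, o, v, i, p, a)
  "rundelinrun" → prefix "runde" already present; 6 new (l, i, n, r, u, n)
  "kamine" → prefix "ka" already present; 4 new (m, i, n, e)
Total nodes = 8 + 10 + 1 + 7 + 0 + 3 + 6 + 6 + 4 = 45

45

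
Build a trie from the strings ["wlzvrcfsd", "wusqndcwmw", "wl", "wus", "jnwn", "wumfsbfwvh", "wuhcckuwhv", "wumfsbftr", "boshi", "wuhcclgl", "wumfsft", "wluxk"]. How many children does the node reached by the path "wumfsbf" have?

Walk "wumfsbf" from the root, arriving at one node.
Distinct next characters after "wumfsbf": t, w.
That node has 2 child edges.

2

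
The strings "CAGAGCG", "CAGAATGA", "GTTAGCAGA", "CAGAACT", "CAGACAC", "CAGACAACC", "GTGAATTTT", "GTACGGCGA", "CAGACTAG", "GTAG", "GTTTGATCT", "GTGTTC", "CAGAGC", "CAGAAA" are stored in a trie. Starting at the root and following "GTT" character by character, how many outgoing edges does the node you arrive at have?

Follow the path "GTT" to its node, then look at its outgoing edges.
Characters that immediately follow "GTT" among the stored strings: {A, T}.
That node has 2 child edges.

2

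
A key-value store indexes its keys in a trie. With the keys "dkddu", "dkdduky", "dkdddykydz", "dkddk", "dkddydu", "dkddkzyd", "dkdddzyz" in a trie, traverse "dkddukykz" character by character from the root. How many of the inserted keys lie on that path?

2

Traverse "dkddukykz" character by character; count nodes along the way that are marked as word ends.
Prefixes of the query that are stored words: "dkddu", "dkdduky"
Count: 2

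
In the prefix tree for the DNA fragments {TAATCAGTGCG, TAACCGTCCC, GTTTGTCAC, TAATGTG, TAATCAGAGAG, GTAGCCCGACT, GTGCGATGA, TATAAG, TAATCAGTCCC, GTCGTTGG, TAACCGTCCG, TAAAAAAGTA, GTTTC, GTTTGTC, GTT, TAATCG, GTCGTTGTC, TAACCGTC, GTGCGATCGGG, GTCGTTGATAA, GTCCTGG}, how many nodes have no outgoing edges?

18

Leaves are exactly the stored words that no other stored word extends.
Those words: "GTAGCCCGACT", "GTCCTGG", "GTCGTTGATAA", "GTCGTTGG", "GTCGTTGTC", "GTGCGATCGGG", "GTGCGATGA", "GTTTC", "GTTTGTCAC", "TAAAAAAGTA", "TAACCGTCCC", "TAACCGTCCG", "TAATCAGAGAG", "TAATCAGTCCC", "TAATCAGTGCG", "TAATCG", "TAATGTG", "TATAAG"
Leaf count: 18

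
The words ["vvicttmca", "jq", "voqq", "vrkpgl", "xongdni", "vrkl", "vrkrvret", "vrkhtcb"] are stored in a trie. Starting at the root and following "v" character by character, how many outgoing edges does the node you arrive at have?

3

Follow the path "v" to its node, then look at its outgoing edges.
Characters that immediately follow "v" among the stored strings: {o, r, v}.
That node has 3 child edges.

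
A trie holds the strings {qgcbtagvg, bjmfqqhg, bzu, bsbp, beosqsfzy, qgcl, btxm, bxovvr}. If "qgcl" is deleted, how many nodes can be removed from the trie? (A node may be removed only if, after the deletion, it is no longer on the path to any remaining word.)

1

After clearing the end-marker at "qgcl", prune upward until reaching a node still needed by another word.
The suffix "l" (1 node) is used only by "qgcl"; the node for "qgc" still has the child "b", so pruning stops there.
Nodes removed: 1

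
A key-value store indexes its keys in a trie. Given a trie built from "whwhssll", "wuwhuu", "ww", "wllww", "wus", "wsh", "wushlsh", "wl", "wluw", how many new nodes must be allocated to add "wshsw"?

"wsh" is already a path in the trie; the remaining "sw" must be added.
New nodes needed: |"wshsw"| − 3 = 5 − 3 = 2.

2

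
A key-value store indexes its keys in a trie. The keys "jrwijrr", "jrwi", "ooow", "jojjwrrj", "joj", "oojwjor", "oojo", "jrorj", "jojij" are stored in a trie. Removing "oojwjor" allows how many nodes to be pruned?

Walk "oojwjor" from the leaf back toward the root, removing each node that no remaining word uses.
The suffix "wjor" (4 nodes) is used only by "oojwjor"; the node for "ooj" still has the child "o", so pruning stops there.
Nodes removed: 4

4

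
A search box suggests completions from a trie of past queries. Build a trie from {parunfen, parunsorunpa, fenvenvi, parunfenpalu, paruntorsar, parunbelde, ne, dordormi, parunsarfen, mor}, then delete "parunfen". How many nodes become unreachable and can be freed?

0

A node on "parunfen"'s path can go only if nothing else ends at it or branches off below it.
Every node on "parunfen" is still needed (e.g. by "parunfenpalu"), so nothing is freed.
Nodes removed: 0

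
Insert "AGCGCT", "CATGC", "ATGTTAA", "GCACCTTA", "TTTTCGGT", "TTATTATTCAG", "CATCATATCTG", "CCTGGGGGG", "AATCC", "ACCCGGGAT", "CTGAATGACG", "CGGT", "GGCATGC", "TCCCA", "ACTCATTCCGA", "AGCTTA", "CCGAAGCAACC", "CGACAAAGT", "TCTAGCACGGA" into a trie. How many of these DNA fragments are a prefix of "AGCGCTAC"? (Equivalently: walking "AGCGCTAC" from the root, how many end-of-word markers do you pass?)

Walk "AGCGCTAC" from the root; an end-of-word marker is hit whenever a stored word is a prefix of "AGCGCTAC".
Prefixes of the query that are stored words: "AGCGCT"
Count: 1

1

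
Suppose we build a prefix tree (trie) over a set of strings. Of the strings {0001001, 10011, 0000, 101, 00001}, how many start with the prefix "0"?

Traverse to the node for "0", then collect every word in that subtree.
Words under "0": 0000, 00001, 0001001
Count: 3

3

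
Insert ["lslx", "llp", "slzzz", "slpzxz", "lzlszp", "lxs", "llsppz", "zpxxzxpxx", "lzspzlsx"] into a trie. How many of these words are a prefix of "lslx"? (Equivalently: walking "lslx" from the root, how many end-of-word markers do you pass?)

1

Traverse "lslx" character by character; count nodes along the way that are marked as word ends.
Prefixes of the query that are stored words: "lslx"
Count: 1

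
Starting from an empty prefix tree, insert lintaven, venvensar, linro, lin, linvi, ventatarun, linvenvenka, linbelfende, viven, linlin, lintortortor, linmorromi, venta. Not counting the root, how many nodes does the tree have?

For each word, the new-node count is its length minus the longest prefix already in the trie:
  "lintaven" → 8 new (l, i, n, t, a, v, e, n)
  "venvensar" → 9 new (v, e, n, v, e, n, s, a, r)
  "linro" → prefix "lin" already present; 2 new (r, o)
  "lin" → prefix "lin" already present; 0 new (none)
  "linvi" → prefix "lin" already present; 2 new (v, i)
  "ventatarun" → prefix "ven" already present; 7 new (t, a, t, a, r, u, n)
  "linvenvenka" → prefix "linv" already present; 7 new (e, n, v, e, n, k, a)
  "linbelfende" → prefix "lin" already present; 8 new (b, e, l, f, e, n, d, e)
  "viven" → prefix "v" already present; 4 new (i, v, e, n)
  "linlin" → prefix "lin" already present; 3 new (l, i, n)
  "lintortortor" → prefix "lint" already present; 8 new (o, r, t, o, r, t, o, r)
  "linmorromi" → prefix "lin" already present; 7 new (m, o, r, r, o, m, i)
  "venta" → prefix "venta" already present; 0 new (none)
Total nodes = 8 + 9 + 2 + 0 + 2 + 7 + 7 + 8 + 4 + 3 + 8 + 7 + 0 = 65

65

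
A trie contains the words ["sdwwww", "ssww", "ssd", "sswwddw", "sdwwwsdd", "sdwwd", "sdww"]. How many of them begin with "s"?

Traverse to the node for "s", then collect every word in that subtree.
Words under "s": sdww, sdwwd, sdwwwsdd, sdwwww, ssd, ssww, sswwddw
Count: 7

7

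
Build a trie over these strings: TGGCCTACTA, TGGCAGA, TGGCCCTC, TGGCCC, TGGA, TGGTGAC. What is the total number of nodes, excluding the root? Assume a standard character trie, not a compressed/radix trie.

For each word, the new-node count is its length minus the longest prefix already in the trie:
  "TGGCCTACTA" → 10 new (T, G, G, C, C, T, A, C, T, A)
  "TGGCAGA" → prefix "TGGC" already present; 3 new (A, G, A)
  "TGGCCCTC" → prefix "TGGCC" already present; 3 new (C, T, C)
  "TGGCCC" → prefix "TGGCCC" already present; 0 new (none)
  "TGGA" → prefix "TGG" already present; 1 new (A)
  "TGGTGAC" → prefix "TGG" already present; 4 new (T, G, A, C)
Total nodes = 10 + 3 + 3 + 0 + 1 + 4 = 21

21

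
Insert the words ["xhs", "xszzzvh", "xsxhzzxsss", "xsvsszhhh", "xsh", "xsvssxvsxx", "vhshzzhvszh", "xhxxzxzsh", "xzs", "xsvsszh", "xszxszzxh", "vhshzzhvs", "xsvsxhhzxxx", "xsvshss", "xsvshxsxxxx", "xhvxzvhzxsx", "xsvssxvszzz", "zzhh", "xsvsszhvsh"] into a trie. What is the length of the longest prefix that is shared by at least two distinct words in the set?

Equivalently: take the maximum, over all pairs, of their longest common prefix length.
e.g. "vhshzzhvs" and "vhshzzhvszh" share the prefix "vhshzzhvs" of length 9; no pair shares a longer one.
Longest shared-prefix length: 9

9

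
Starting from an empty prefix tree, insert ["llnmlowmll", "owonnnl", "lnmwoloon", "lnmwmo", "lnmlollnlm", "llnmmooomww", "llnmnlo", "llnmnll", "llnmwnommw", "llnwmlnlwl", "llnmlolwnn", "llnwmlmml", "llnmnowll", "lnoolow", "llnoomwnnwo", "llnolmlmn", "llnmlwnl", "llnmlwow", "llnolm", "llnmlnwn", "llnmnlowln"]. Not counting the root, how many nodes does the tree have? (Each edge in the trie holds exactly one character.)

98

Count nodes per top-level branch (shared prefixes stored once):
  'l'-branch (llnmlnwn, llnmlolwnn, llnmlowmll, llnmlwnl, llnmlwow, llnmmooomww, llnmnll, llnmnlo, llnmnlowln, llnmnowll, llnmwnommw, llnolm, llnolmlmn, llnoomwnnwo, llnwmlmml, llnwmlnlwl, lnmlollnlm, lnmwmo, lnmwoloon, lnoolow): 91 nodes
  'o'-branch (owonnnl): 7 nodes
Sum: 98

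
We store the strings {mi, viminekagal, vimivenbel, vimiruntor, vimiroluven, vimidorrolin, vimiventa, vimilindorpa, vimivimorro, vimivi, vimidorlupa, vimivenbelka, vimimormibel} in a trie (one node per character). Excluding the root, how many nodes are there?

Insert word by word; a character creates a node only if that edge doesn't already exist:
  "mi" → 2 new (m, i)
  "viminekagal" → 11 new (v, i, m, i, n, e, k, a, g, a, l)
  "vimivenbel" → prefix "vimi" already present; 6 new (v, e, n, b, e, l)
  "vimiruntor" → prefix "vimi" already present; 6 new (r, u, n, t, o, r)
  "vimiroluven" → prefix "vimir" already present; 6 new (o, l, u, v, e, n)
  "vimidorrolin" → prefix "vimi" already present; 8 new (d, o, r, r, o, l, i, n)
  "vimiventa" → prefix "vimiven" already present; 2 new (t, a)
  "vimilindorpa" → prefix "vimi" already present; 8 new (l, i, n, d, o, r, p, a)
  "vimivimorro" → prefix "vimiv" already present; 6 new (i, m, o, r, r, o)
  "vimivi" → prefix "vimivi" already present; 0 new (none)
  "vimidorlupa" → prefix "vimidor" already present; 4 new (l, u, p, a)
  "vimivenbelka" → prefix "vimivenbel" already present; 2 new (k, a)
  "vimimormibel" → prefix "vimi" already present; 8 new (m, o, r, m, i, b, e, l)
Total nodes = 2 + 11 + 6 + 6 + 6 + 8 + 2 + 8 + 6 + 0 + 4 + 2 + 8 = 69

69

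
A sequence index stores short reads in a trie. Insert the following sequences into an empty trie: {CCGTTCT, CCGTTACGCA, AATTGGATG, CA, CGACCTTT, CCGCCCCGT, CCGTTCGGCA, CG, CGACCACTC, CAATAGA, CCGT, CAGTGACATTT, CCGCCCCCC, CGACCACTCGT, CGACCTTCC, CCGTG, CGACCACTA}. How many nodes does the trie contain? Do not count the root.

65

Insert word by word; a character creates a node only if that edge doesn't already exist:
  "CCGTTCT" → 7 new (C, C, G, T, T, C, T)
  "CCGTTACGCA" → prefix "CCGTT" already present; 5 new (A, C, G, C, A)
  "AATTGGATG" → 9 new (A, A, T, T, G, G, A, T, G)
  "CA" → prefix "C" already present; 1 new (A)
  "CGACCTTT" → prefix "C" already present; 7 new (G, A, C, C, T, T, T)
  "CCGCCCCGT" → prefix "CCG" already present; 6 new (C, C, C, C, G, T)
  "CCGTTCGGCA" → prefix "CCGTTC" already present; 4 new (G, G, C, A)
  "CG" → prefix "CG" already present; 0 new (none)
  "CGACCACTC" → prefix "CGACC" already present; 4 new (A, C, T, C)
  "CAATAGA" → prefix "CA" already present; 5 new (A, T, A, G, A)
  "CCGT" → prefix "CCGT" already present; 0 new (none)
  "CAGTGACATTT" → prefix "CA" already present; 9 new (G, T, G, A, C, A, T, T, T)
  "CCGCCCCCC" → prefix "CCGCCCC" already present; 2 new (C, C)
  "CGACCACTCGT" → prefix "CGACCACTC" already present; 2 new (G, T)
  "CGACCTTCC" → prefix "CGACCTT" already present; 2 new (C, C)
  "CCGTG" → prefix "CCGT" already present; 1 new (G)
  "CGACCACTA" → prefix "CGACCACT" already present; 1 new (A)
Total nodes = 7 + 5 + 9 + 1 + 7 + 6 + 4 + 0 + 4 + 5 + 0 + 9 + 2 + 2 + 2 + 1 + 1 = 65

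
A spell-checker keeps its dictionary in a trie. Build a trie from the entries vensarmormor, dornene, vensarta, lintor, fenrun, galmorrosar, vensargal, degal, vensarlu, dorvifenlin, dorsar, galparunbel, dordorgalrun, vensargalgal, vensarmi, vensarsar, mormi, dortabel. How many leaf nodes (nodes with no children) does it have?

17

Leaves are exactly the stored words that no other stored word extends.
Those words: "degal", "dordorgalrun", "dornene", "dorsar", "dortabel", "dorvifenlin", "fenrun", "galmorrosar", "galparunbel", "lintor", "mormi", "vensargalgal", "vensarlu", "vensarmi", "vensarmormor", "vensarsar", "vensarta"
Leaf count: 17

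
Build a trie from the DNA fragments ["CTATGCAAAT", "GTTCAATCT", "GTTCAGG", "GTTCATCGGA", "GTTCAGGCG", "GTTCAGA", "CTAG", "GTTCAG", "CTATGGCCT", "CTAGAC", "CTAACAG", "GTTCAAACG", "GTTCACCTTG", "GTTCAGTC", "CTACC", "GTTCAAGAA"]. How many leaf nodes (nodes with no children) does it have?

13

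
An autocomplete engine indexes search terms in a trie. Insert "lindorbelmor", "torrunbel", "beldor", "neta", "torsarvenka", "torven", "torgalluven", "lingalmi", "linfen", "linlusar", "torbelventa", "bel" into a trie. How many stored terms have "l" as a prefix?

Filter for entries beginning with "l":
Words under "l": lindorbelmor, linfen, lingalmi, linlusar
Count: 4

4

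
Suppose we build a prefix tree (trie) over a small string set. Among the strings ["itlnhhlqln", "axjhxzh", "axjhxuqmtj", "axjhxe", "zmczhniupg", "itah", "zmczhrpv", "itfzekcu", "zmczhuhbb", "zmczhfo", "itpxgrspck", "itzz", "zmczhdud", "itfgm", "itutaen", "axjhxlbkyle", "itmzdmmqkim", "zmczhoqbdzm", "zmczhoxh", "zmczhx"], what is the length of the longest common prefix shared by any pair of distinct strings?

Equivalently: take the maximum, over all pairs, of their longest common prefix length.
e.g. "zmczhoqbdzm" and "zmczhoxh" share the prefix "zmczho" of length 6; no pair shares a longer one.
Longest shared-prefix length: 6

6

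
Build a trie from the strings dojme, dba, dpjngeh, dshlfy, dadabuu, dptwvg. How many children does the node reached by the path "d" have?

Walk "d" from the root, arriving at one node.
Distinct next characters after "d": a, b, o, p, s.
That node has 5 child edges.

5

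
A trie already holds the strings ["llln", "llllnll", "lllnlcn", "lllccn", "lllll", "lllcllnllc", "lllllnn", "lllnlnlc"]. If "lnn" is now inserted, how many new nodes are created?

2

"l" is already a path in the trie; the remaining "nn" must be added.
New nodes needed: |"lnn"| − 1 = 3 − 1 = 2.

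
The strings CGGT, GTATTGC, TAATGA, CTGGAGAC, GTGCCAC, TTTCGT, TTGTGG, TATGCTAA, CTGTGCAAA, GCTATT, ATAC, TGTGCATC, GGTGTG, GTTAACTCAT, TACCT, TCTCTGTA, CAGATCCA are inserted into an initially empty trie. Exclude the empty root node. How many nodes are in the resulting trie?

Count nodes per top-level branch (shared prefixes stored once):
  'A'-branch (ATAC): 4 nodes
  'C'-branch (CAGATCCA, CGGT, CTGGAGAC, CTGTGCAAA): 24 nodes
  'G'-branch (GCTATT, GGTGTG, GTATTGC, GTGCCAC, GTTAACTCAT): 30 nodes
  'T'-branch (TAATGA, TACCT, TATGCTAA, TCTCTGTA, TGTGCATC, TTGTGG, TTTCGT): 38 nodes
Sum: 96

96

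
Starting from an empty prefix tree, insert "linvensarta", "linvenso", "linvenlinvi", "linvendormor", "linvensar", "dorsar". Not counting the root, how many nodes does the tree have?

For each word, the new-node count is its length minus the longest prefix already in the trie:
  "linvensarta" → 11 new (l, i, n, v, e, n, s, a, r, t, a)
  "linvenso" → prefix "linvens" already present; 1 new (o)
  "linvenlinvi" → prefix "linven" already present; 5 new (l, i, n, v, i)
  "linvendormor" → prefix "linven" already present; 6 new (d, o, r, m, o, r)
  "linvensar" → prefix "linvensar" already present; 0 new (none)
  "dorsar" → 6 new (d, o, r, s, a, r)
Total nodes = 11 + 1 + 5 + 6 + 0 + 6 = 29

29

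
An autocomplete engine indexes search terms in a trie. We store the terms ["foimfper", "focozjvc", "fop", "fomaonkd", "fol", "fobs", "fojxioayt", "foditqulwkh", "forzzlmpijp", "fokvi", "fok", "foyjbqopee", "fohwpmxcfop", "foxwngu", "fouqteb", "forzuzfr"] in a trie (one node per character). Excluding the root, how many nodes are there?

Count nodes per top-level branch (shared prefixes stored once):
  'f'-branch (fobs, focozjvc, foditqulwkh, fohwpmxcfop, foimfper, fojxioayt, fok, fokvi, fol, fomaonkd, fop, forzuzfr, forzzlmpijp, fouqteb, foxwngu, foyjbqopee): 83 nodes
Sum: 83

83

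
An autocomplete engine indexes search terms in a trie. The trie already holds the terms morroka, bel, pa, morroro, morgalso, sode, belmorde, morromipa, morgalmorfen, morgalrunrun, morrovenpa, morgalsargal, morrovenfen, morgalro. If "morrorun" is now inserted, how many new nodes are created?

2

The longest prefix of "morrorun" already in the trie is "morror" (length 6).
Each of the 2 remaining characters creates one node.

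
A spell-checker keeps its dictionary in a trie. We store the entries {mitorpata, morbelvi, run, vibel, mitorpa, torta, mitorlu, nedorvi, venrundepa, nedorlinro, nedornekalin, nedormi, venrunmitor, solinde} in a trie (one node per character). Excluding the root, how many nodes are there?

73

Count nodes per top-level branch (shared prefixes stored once):
  'm'-branch (mitorlu, mitorpa, mitorpata, morbelvi): 18 nodes
  'n'-branch (nedorlinro, nedormi, nedornekalin, nedorvi): 21 nodes
  'r'-branch (run): 3 nodes
  's'-branch (solinde): 7 nodes
  't'-branch (torta): 5 nodes
  'v'-branch (venrundepa, venrunmitor, vibel): 19 nodes
Sum: 73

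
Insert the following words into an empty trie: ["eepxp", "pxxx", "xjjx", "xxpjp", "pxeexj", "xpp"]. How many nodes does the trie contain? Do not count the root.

For each word, the new-node count is its length minus the longest prefix already in the trie:
  "eepxp" → 5 new (e, e, p, x, p)
  "pxxx" → 4 new (p, x, x, x)
  "xjjx" → 4 new (x, j, j, x)
  "xxpjp" → prefix "x" already present; 4 new (x, p, j, p)
  "pxeexj" → prefix "px" already present; 4 new (e, e, x, j)
  "xpp" → prefix "x" already present; 2 new (p, p)
Total nodes = 5 + 4 + 4 + 4 + 4 + 2 = 23

23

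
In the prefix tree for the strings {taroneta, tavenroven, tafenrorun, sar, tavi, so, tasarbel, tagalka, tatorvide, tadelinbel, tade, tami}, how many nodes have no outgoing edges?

11

A leaf is a node with no children — equivalently, the end of a word that is not a proper prefix of any other stored word.
Those words: "sar", "so", "tadelinbel", "tafenrorun", "tagalka", "tami", "taroneta", "tasarbel", "tatorvide", "tavenroven", "tavi"
Leaf count: 11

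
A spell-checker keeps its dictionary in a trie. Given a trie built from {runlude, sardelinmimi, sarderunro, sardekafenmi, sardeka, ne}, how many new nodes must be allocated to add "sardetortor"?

The longest prefix of "sardetortor" already in the trie is "sarde" (length 5).
So 11 − 5 = 6 new nodes.

6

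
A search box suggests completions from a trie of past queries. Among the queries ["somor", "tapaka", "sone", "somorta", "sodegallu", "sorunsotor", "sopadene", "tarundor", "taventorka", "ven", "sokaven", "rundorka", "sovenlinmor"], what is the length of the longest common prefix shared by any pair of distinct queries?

5

Look for the deepest trie node that still has at least two words in its subtree.
"somor" and "somorta" agree on "somor" (5 characters) before diverging; nothing deeper is shared.
Longest shared-prefix length: 5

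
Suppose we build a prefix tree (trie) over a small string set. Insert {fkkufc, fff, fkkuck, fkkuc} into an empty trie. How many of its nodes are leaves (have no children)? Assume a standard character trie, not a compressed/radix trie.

A leaf is a node with no children — equivalently, the end of a word that is not a proper prefix of any other stored word.
Those words: "fff", "fkkuck", "fkkufc"
Leaf count: 3

3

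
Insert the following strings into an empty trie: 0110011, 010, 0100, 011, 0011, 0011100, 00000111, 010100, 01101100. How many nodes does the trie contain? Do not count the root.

Count nodes per top-level branch (shared prefixes stored once):
  '0'-branch (00000111, 0011, 0011100, 010, 0100, 010100, 011, 0110011, 01101100): 28 nodes
Sum: 28

28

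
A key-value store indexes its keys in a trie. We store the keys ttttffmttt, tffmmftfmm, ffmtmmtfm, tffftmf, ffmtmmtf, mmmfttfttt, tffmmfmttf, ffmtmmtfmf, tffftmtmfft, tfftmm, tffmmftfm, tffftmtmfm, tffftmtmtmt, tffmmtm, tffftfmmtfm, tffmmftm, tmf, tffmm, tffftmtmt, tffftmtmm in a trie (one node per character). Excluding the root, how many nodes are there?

Insert word by word; a character creates a node only if that edge doesn't already exist:
  "ttttffmttt" → 10 new (t, t, t, t, f, f, m, t, t, t)
  "tffmmftfmm" → prefix "t" already present; 9 new (f, f, m, m, f, t, f, m, m)
  "ffmtmmtfm" → 9 new (f, f, m, t, m, m, t, f, m)
  "tffftmf" → prefix "tff" already present; 4 new (f, t, m, f)
  "ffmtmmtf" → prefix "ffmtmmtf" already present; 0 new (none)
  "mmmfttfttt" → 10 new (m, m, m, f, t, t, f, t, t, t)
  "tffmmfmttf" → prefix "tffmmf" already present; 4 new (m, t, t, f)
  "ffmtmmtfmf" → prefix "ffmtmmtfm" already present; 1 new (f)
  "tffftmtmfft" → prefix "tffftm" already present; 5 new (t, m, f, f, t)
  "tfftmm" → prefix "tff" already present; 3 new (t, m, m)
  "tffmmftfm" → prefix "tffmmftfm" already present; 0 new (none)
  "tffftmtmfm" → prefix "tffftmtmf" already present; 1 new (m)
  "tffftmtmtmt" → prefix "tffftmtm" already present; 3 new (t, m, t)
  "tffmmtm" → prefix "tffmm" already present; 2 new (t, m)
  "tffftfmmtfm" → prefix "tffft" already present; 6 new (f, m, m, t, f, m)
  "tffmmftm" → prefix "tffmmft" already present; 1 new (m)
  "tmf" → prefix "t" already present; 2 new (m, f)
  "tffmm" → prefix "tffmm" already present; 0 new (none)
  "tffftmtmt" → prefix "tffftmtmt" already present; 0 new (none)
  "tffftmtmm" → prefix "tffftmtm" already present; 1 new (m)
Total nodes = 10 + 9 + 9 + 4 + 0 + 10 + 4 + 1 + 5 + 3 + 0 + 1 + 3 + 2 + 6 + 1 + 2 + 0 + 0 + 1 = 71

71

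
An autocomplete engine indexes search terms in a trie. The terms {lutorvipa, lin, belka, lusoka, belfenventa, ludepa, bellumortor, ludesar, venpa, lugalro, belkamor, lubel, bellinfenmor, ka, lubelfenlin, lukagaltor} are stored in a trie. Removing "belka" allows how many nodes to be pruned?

0

A node on "belka"'s path can go only if nothing else ends at it or branches off below it.
Every node on "belka" is still needed (e.g. by "belkamor"), so nothing is freed.
Nodes removed: 0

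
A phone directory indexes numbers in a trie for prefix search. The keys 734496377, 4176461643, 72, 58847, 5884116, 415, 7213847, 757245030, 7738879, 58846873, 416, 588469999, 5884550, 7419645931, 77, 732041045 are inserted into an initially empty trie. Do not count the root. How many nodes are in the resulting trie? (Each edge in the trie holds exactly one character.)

Insert word by word; a character creates a node only if that edge doesn't already exist:
  "734496377" → 9 new (7, 3, 4, 4, 9, 6, 3, 7, 7)
  "4176461643" → 10 new (4, 1, 7, 6, 4, 6, 1, 6, 4, 3)
  "72" → prefix "7" already present; 1 new (2)
  "58847" → 5 new (5, 8, 8, 4, 7)
  "5884116" → prefix "5884" already present; 3 new (1, 1, 6)
  "415" → prefix "41" already present; 1 new (5)
  "7213847" → prefix "72" already present; 5 new (1, 3, 8, 4, 7)
  "757245030" → prefix "7" already present; 8 new (5, 7, 2, 4, 5, 0, 3, 0)
  "7738879" → prefix "7" already present; 6 new (7, 3, 8, 8, 7, 9)
  "58846873" → prefix "5884" already present; 4 new (6, 8, 7, 3)
  "416" → prefix "41" already present; 1 new (6)
  "588469999" → prefix "58846" already present; 4 new (9, 9, 9, 9)
  "5884550" → prefix "5884" already present; 3 new (5, 5, 0)
  "7419645931" → prefix "7" already present; 9 new (4, 1, 9, 6, 4, 5, 9, 3, 1)
  "77" → prefix "77" already present; 0 new (none)
  "732041045" → prefix "73" already present; 7 new (2, 0, 4, 1, 0, 4, 5)
Total nodes = 9 + 10 + 1 + 5 + 3 + 1 + 5 + 8 + 6 + 4 + 1 + 4 + 3 + 9 + 0 + 7 = 76

76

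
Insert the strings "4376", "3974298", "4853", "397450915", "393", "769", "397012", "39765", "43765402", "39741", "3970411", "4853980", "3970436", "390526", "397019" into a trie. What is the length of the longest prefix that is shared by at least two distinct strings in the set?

5

Equivalently: take the maximum, over all pairs, of their longest common prefix length.
e.g. "397012" and "397019" share the prefix "39701" of length 5; no pair shares a longer one.
Longest shared-prefix length: 5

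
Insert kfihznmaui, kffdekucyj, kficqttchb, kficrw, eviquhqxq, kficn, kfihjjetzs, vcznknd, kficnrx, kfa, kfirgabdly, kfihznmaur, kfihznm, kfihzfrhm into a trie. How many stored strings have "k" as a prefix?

12

Traverse to the node for "k", then collect every word in that subtree.
Matches: "kfa", "kffdekucyj", "kficn", "kficnrx", "kficqttchb", "kficrw", "kfihjjetzs", "kfihzfrhm", "kfihznm", "kfihznmaui", "kfihznmaur", "kfirgabdly"
Count: 12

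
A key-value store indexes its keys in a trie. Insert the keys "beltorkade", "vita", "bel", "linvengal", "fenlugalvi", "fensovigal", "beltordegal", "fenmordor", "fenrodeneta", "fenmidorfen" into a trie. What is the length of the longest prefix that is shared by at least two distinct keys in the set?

6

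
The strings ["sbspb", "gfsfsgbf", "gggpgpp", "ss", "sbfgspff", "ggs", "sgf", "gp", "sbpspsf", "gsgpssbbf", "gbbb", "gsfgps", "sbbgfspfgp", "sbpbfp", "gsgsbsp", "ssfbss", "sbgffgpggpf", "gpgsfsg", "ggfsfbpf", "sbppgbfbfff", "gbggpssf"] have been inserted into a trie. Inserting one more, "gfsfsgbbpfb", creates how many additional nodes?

4

The longest prefix of "gfsfsgbbpfb" already in the trie is "gfsfsgb" (length 7).
New nodes needed: |"gfsfsgbbpfb"| − 7 = 11 − 7 = 4.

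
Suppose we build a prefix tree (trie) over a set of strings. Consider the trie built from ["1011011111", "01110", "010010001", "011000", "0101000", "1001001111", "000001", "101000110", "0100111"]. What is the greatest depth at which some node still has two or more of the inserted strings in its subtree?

Equivalently: take the maximum, over all pairs, of their longest common prefix length.
"010010001" and "0100111" agree on "01001" (5 characters) before diverging; nothing deeper is shared.
Longest shared-prefix length: 5

5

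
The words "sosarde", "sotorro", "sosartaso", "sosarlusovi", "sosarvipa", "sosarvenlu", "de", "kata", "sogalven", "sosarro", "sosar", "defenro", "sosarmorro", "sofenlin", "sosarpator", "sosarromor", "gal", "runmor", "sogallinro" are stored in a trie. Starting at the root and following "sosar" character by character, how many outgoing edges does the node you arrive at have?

The children of the "sosar" node are the distinct next characters among strings starting with "sosar".
Distinct next characters after "sosar": d, l, m, p, r, t, v.
That node has 7 child edges.

7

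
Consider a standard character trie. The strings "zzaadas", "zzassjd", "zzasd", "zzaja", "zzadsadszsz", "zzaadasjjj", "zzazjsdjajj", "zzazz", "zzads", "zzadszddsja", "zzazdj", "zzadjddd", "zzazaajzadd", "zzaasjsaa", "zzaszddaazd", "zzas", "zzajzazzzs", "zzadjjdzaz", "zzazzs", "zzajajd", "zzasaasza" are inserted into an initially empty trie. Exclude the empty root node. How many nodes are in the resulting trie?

84

For each word, the new-node count is its length minus the longest prefix already in the trie:
  "zzaadas" → 7 new (z, z, a, a, d, a, s)
  "zzassjd" → prefix "zza" already present; 4 new (s, s, j, d)
  "zzasd" → prefix "zzas" already present; 1 new (d)
  "zzaja" → prefix "zza" already present; 2 new (j, a)
  "zzadsadszsz" → prefix "zza" already present; 8 new (d, s, a, d, s, z, s, z)
  "zzaadasjjj" → prefix "zzaadas" already present; 3 new (j, j, j)
  "zzazjsdjajj" → prefix "zza" already present; 8 new (z, j, s, d, j, a, j, j)
  "zzazz" → prefix "zzaz" already present; 1 new (z)
  "zzads" → prefix "zzads" already present; 0 new (none)
  "zzadszddsja" → prefix "zzads" already present; 6 new (z, d, d, s, j, a)
  "zzazdj" → prefix "zzaz" already present; 2 new (d, j)
  "zzadjddd" → prefix "zzad" already present; 4 new (j, d, d, d)
  "zzazaajzadd" → prefix "zzaz" already present; 7 new (a, a, j, z, a, d, d)
  "zzaasjsaa" → prefix "zzaa" already present; 5 new (s, j, s, a, a)
  "zzaszddaazd" → prefix "zzas" already present; 7 new (z, d, d, a, a, z, d)
  "zzas" → prefix "zzas" already present; 0 new (none)
  "zzajzazzzs" → prefix "zzaj" already present; 6 new (z, a, z, z, z, s)
  "zzadjjdzaz" → prefix "zzadj" already present; 5 new (j, d, z, a, z)
  "zzazzs" → prefix "zzazz" already present; 1 new (s)
  "zzajajd" → prefix "zzaja" already present; 2 new (j, d)
  "zzasaasza" → prefix "zzas" already present; 5 new (a, a, s, z, a)
Total nodes = 7 + 4 + 1 + 2 + 8 + 3 + 8 + 1 + 0 + 6 + 2 + 4 + 7 + 5 + 7 + 0 + 6 + 5 + 1 + 2 + 5 = 84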